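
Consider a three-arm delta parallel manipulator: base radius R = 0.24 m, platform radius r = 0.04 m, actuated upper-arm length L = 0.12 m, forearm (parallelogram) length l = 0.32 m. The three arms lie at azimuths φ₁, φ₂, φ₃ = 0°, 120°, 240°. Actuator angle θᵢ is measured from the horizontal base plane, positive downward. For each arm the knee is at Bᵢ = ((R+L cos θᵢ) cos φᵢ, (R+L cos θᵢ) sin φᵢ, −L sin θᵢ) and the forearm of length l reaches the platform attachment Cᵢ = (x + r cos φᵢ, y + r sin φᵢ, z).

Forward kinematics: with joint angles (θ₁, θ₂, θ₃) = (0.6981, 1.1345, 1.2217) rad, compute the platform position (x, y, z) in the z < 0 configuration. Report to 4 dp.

(0.0450, 0.0077, -0.2805)

arm 1 at φ=0.0°: ρ1 = 0.2919;  S1 = (0.2919, 0.0000, -0.0771)
φ2=120.0°: virtual centre (-0.1254, 0.2171, -0.1088), radius l
S3 = (0.2410·cos240.0°, 0.2410·sin240.0°, -0.1128) = (-0.1205, -0.2088, -0.1128)
|S₂|²−|S₁|² = -0.0165;  |S₃|²−|S₁|² = -0.0204
[-0.8346 0.4342 -0.0633]·P = -0.0165;  [-0.8249 -0.4175 -0.0713]·P = -0.0204
det = 0.7066;  x = 0.0222+-0.0812z,  y = 0.0048+-0.0103z
into |P−S₁|² = l²: 1.0067z² + 0.1979z + -0.0237 = 0;  Δ = 0.1346;  z = -0.2805 or 0.0839 → z<0 root = -0.2805
x = 0.0450, y = 0.0077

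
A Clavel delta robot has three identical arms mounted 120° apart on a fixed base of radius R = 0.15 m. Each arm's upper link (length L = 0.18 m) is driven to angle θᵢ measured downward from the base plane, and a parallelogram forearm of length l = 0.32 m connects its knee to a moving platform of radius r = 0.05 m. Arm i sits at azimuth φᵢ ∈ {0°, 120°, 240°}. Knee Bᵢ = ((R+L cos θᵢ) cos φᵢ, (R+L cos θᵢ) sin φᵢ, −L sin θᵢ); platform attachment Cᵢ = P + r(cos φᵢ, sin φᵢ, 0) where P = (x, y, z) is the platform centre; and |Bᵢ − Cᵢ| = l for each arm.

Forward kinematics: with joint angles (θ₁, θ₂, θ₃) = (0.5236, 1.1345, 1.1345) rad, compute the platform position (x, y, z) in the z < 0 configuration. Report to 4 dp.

(0.1020, 0.0000, -0.3706)

arm 1 at φ=0.0°: (R−r)+L cos θ1 = 0.2559;  centre 1 = (0.2559, 0.0000, -0.0900)
φ2=120.0°: virtual centre (-0.0880, 0.1525, -0.1631), radius l
arm 3 at φ=240.0°: (R−r)+L cos θ3 = 0.1761;  centre 3 = (-0.0880, -0.1525, -0.1631)
eliminate P² terms by subtracting sphere 1 from 2 and 3
plane₁₂: -0.6878x+0.3050y+-0.1463z = -0.0160
det = 0.4195;  x = 0.0232+-0.2127z,  y = 0.0000+0.0000z
quadratic in z: (1.0452)z²+(0.2790)z+(-0.0402)=0, √Δ=0.4957 → z ∈ {-0.3706, 0.1037}; z = -0.3706 (taking z<0)
x = 0.1020, y = 0.0000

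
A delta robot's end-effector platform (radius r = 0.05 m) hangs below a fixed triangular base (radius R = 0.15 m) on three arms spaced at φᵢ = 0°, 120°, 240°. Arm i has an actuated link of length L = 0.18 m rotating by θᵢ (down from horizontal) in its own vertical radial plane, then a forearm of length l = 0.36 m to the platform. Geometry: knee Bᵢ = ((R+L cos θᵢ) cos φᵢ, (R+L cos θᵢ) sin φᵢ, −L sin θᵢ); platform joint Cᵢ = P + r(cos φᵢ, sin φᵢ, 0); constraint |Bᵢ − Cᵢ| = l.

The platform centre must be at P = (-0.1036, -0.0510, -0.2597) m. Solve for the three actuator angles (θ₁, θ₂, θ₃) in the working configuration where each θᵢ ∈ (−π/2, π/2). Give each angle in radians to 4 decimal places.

rotate P by −φ1: (-0.1036, -0.0510, -0.2597)
  A=0.2036, B=-0.2597, C=(l²−L²−A²−y'²−z²)/(2L)=-0.0397
  θ1 = atan2(B,A) + arccos(C/0.3300) = 0.7855
arm 2 (φ=120.0°): x'=0.0076, y'=0.1152
  e−x'=0.0924;  (l²−L²−(e−x')²−y'²−z²)/2L = 0.0221
  θ2 = atan2(B,A) + arccos(C/0.2756) = 0.2615
arm 3 (φ=240.0°): x'=0.0960, y'=-0.0642
  e−x'=0.0040;  (l²−L²−(e−x')²−y'²−z²)/2L = 0.0712
  γ=atan2(-0.2597,0.0040)=-1.5553;  ψ=arccos(0.2740)=1.2933;  θ3=γ+ψ≈-0.2620

θ₁ = 0.7855, θ₂ = 0.2615, θ₃ = -0.2620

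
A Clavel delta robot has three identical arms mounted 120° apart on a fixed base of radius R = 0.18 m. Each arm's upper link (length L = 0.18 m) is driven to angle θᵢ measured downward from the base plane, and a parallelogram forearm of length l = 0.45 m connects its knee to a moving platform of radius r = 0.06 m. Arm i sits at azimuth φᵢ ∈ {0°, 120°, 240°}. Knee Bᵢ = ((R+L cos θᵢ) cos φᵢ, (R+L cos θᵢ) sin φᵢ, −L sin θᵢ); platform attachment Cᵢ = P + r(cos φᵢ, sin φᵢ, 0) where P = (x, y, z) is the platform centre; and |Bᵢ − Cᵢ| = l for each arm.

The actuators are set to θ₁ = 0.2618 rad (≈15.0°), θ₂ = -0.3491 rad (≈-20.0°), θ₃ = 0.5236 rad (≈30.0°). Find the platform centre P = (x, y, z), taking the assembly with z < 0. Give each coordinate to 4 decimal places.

(-0.0213, 0.1108, -0.3481)

φ1=0.0°: virtual centre (0.2939, 0.0000, -0.0466), radius l
φ2=120.0°: virtual centre (-0.1446, 0.2504, 0.0616), radius l
arm 3 at φ=240.0°: ρ3 = 0.2759;  O3 = (-0.1379, -0.2389, -0.0900)
eliminate P² terms by subtracting sphere 1 from 2 and 3
linear system: -0.8769x+0.5008y = -0.0011−0.2163z; -0.8636x+-0.4778y = -0.0043−-0.0868z
det = 0.8515;  x = 0.0032+0.0703z,  y = 0.0033+-0.3088z
into |P−O₁|² = l²: 1.1003z² + 0.0503z + -0.1158 = 0;  Δ = 0.5123;  z = -0.3481 or 0.3024 → z<0 root = -0.3481
x = -0.0213, y = 0.1108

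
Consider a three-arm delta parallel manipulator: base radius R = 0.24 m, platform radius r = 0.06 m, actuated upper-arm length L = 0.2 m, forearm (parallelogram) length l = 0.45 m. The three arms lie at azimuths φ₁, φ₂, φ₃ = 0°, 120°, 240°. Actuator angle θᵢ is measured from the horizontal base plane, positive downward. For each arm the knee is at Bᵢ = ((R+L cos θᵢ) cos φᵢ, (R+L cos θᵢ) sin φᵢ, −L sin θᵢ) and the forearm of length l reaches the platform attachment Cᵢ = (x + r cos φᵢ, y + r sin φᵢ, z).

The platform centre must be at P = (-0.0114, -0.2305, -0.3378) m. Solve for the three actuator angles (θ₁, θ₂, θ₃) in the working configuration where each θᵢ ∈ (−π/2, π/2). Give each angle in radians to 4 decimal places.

θ₁ = 0.7852, θ₂ = 1.3962, θ₃ = -0.3487

rotate P by −φ1: (-0.0114, -0.2305, -0.3378)
  e−x'=0.1914;  (l²−L²−(e−x')²−y'²−z²)/2L = -0.1034
  γ=atan2(-0.3378,0.1914)=-1.0553;  ψ=arccos(-0.2664)=1.8405;  θ1=γ+ψ≈0.7852
arm 2 (φ=120.0°): x'=-0.1939, y'=0.1251
  e−x'=0.3739;  (l²−L²−(e−x')²−y'²−z²)/2L = -0.2677
  γ=atan2(-0.3378,0.3739)=-0.7347;  ψ=arccos(-0.5312)=2.1309;  θ2=γ+ψ≈1.3962
arm 3 (φ=240.0°): x'=0.2053, y'=0.1054
  A=-0.0253, B=-0.3378, C=(l²−L²−A²−y'²−z²)/(2L)=0.0916
  θ3 = atan2(B,A) + arccos(C/0.3387) = -0.3487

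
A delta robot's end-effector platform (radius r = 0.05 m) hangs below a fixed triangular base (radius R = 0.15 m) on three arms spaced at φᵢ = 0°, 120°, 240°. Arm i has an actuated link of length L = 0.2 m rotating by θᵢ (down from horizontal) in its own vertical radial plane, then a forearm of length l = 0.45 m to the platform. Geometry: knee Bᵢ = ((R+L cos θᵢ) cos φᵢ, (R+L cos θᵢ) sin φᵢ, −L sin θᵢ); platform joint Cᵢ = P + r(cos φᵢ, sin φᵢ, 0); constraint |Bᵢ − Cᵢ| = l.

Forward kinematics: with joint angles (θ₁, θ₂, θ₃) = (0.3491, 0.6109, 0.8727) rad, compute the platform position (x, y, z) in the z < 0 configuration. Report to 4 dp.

φ1=0.0°: virtual centre (0.2879, 0.0000, -0.0684), radius l
φ2=120.0°: virtual centre (-0.1319, 0.2285, -0.1147), radius l
arm 3 at φ=240.0°: ρ3 = 0.2286;  O3 = (-0.1143, -0.1979, -0.1532)
eliminate P² terms by subtracting sphere 1 from 2 and 3
[-0.8397 0.4570 -0.0926]·P = -0.0048;  [-0.8044 -0.3959 -0.1696]·P = -0.0119
det = 0.7000;  x = 0.0105+-0.1631z,  y = 0.0087+-0.0970z
sphere 1 gives Az²+Bz+C=0 with A=1.0360, B=0.2256, C=-0.1208;  B²−4AC=0.5514;  roots -0.4673, 0.2495;  negative root z = -0.4673
x = 0.0867, y = 0.0540

(0.0867, 0.0540, -0.4673)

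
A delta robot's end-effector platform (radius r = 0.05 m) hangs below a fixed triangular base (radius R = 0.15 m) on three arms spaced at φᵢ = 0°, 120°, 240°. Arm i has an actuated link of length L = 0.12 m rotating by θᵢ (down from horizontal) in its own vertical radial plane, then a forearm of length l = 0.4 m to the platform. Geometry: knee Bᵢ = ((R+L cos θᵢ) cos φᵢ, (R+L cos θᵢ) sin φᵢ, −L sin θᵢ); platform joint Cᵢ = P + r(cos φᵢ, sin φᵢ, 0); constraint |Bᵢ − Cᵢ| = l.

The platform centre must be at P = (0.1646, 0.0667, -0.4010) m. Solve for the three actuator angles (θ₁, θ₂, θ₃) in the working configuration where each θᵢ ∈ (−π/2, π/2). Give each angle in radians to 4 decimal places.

θ₁ = 0.0872, θ₂ = 0.9594, θ₃ = 1.3960

φ1=0.0° → target in arm frame (0.1646, 0.0667)
  A=-0.0646, B=-0.4010, C=(l²−L²−A²−y'²−z²)/(2L)=-0.0993
  γ=atan2(-0.4010,-0.0646)=-1.7305;  ψ=arccos(-0.2444)=1.8177;  θ1=γ+ψ≈0.0872
φ2=120.0° → target in arm frame (-0.0245, -0.1759)
  A cos θ + B sin θ = C:  0.1245·cos θ + -0.4010·sin θ = -0.2569
  γ=atan2(-0.4010,0.1245)=-1.2697;  ψ=arccos(-0.6118)=2.2291;  θ2=γ+ψ≈0.9594
φ3=240.0° → target in arm frame (-0.1401, 0.1092)
  A=0.2401, B=-0.4010, C=(l²−L²−A²−y'²−z²)/(2L)=-0.3531
  √(A²+B²)=0.4674;  θ3 = -1.0314+2.4274 ≈ 1.3960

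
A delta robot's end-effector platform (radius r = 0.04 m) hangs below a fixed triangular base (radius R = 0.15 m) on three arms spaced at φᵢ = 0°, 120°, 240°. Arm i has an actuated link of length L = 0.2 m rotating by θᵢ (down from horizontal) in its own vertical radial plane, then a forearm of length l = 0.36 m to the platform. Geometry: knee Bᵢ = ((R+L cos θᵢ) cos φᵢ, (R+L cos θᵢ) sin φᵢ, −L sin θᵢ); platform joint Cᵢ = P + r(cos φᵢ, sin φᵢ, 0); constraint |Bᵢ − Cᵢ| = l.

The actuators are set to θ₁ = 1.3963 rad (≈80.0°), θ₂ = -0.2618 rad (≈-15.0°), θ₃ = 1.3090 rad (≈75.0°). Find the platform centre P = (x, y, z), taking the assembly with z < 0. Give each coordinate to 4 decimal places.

(-0.1366, 0.1985, -0.3022)

φ1=0.0°: virtual centre (0.1447, 0.0000, -0.1970), radius l
arm 2 at φ=120.0°: ρ2 = 0.3032;  S2 = (-0.1516, 0.2626, 0.0518)
S3 = (0.1618·cos240.0°, 0.1618·sin240.0°, -0.1932) = (-0.0809, -0.1401, -0.1932)
subtract pairs → two planes through P
plane₁₂: -0.5926x+0.5251y+0.4975z = 0.0349
det = 0.4030;  x = -0.0291+0.3557z,  y = 0.0335+-0.5459z
into |P−S₁|² = l²: 1.4245z² + 0.2337z + -0.0595 = 0;  Δ = 0.3934;  z = -0.3022 or 0.1381 → z<0 root = -0.3022
x = -0.1366, y = 0.1985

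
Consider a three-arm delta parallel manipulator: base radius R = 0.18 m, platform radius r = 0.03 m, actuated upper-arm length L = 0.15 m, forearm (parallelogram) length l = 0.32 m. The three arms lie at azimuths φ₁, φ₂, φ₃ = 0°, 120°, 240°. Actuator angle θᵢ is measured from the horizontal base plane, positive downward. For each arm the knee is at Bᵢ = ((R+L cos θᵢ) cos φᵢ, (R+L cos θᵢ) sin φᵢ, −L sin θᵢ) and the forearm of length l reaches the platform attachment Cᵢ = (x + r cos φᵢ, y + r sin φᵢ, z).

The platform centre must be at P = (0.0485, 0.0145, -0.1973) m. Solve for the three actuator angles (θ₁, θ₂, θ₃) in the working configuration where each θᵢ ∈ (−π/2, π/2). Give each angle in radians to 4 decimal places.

θ₁ = -0.0002, θ₂ = 0.5238, θ₃ = 0.6983

rotate P by −φ1: (0.0485, 0.0145, -0.1973)
  e−x'=0.1015;  (l²−L²−(e−x')²−y'²−z²)/2L = 0.1015
  √(A²+B²)=0.2219;  θ1 = -1.0957+1.0955 ≈ -0.0002
arm 2 (φ=120.0°): x'=-0.0117, y'=-0.0493
  A=0.1617, B=-0.1973, C=(l²−L²−A²−y'²−z²)/(2L)=0.0413
  θ2 = atan2(B,A) + arccos(C/0.2551) = 0.5238
arm 3 (φ=240.0°): x'=-0.0368, y'=0.0348
  e−x'=0.1868;  (l²−L²−(e−x')²−y'²−z²)/2L = 0.0162
  γ=atan2(-0.1973,0.1868)=-0.8127;  ψ=arccos(0.0597)=1.5110;  θ3=γ+ψ≈0.6983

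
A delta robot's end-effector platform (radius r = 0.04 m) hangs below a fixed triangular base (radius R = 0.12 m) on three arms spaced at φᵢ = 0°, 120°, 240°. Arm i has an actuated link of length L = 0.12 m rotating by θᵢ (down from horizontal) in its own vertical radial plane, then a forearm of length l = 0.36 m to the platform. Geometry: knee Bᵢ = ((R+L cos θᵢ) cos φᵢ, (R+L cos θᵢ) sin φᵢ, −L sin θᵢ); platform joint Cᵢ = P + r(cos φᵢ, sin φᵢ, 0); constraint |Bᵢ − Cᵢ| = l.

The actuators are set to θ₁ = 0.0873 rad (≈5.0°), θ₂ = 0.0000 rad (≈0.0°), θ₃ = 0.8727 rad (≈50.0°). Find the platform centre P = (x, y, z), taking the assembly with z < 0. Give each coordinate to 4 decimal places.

(0.0522, 0.1098, -0.3200)

φ1=0.0°: virtual centre (0.1995, 0.0000, -0.0105), radius l
S2 = (0.2000·cos120.0°, 0.2000·sin120.0°, 0.0000) = (-0.1000, 0.1732, 0.0000)
S3 = (0.1571·cos240.0°, 0.1571·sin240.0°, -0.0919) = (-0.0786, -0.1361, -0.0919)
eliminate P² terms by subtracting sphere 1 from 2 and 3
linear system: -0.5991x+0.3464y = 0.0001−0.0209z; -0.5562x+-0.2722y = -0.0068−-0.1629z
Cramer: x(z) = 0.0066-0.1427z;  y(z) = 0.0115-0.3071z
quadratic in z: (1.1147)z²+(0.0689)z+(-0.0921)=0, √Δ=0.6445 → z ∈ {-0.3200, 0.2582}; z = -0.3200 (taking z<0)
x = 0.0522, y = 0.1098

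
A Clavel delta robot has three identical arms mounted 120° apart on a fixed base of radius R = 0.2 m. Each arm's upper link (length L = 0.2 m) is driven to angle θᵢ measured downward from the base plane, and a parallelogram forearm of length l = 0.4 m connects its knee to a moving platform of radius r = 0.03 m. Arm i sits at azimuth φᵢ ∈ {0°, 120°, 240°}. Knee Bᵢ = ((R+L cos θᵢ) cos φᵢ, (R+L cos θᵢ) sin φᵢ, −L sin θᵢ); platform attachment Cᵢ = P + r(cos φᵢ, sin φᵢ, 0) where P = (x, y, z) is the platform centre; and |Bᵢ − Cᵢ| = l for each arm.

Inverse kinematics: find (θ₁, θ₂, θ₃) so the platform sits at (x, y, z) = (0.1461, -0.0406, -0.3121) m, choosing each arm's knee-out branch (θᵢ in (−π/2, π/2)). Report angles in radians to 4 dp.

θ₁ = -0.0870, θ₂ = 1.1343, θ₃ = 0.8727

arm 1 (φ=0.0°): x'=0.1461, y'=-0.0406
  A cos θ + B sin θ = C:  0.0239·cos θ + -0.3121·sin θ = 0.0509
  γ=atan2(-0.3121,0.0239)=-1.4944;  ψ=arccos(0.1627)=1.4073;  θ1=γ+ψ≈-0.0870
φ2=120.0° → target in arm frame (-0.1082, -0.1062)
  A=0.2782, B=-0.3121, C=(l²−L²−A²−y'²−z²)/(2L)=-0.1652
  γ=atan2(-0.3121,0.2782)=-0.8427;  ψ=arccos(-0.3952)=1.9771;  θ2=γ+ψ≈1.1343
rotate P by −φ3: (-0.0379, 0.1468, -0.3121)
  A=0.2079, B=-0.3121, C=(l²−L²−A²−y'²−z²)/(2L)=-0.1055
  θ3 = atan2(B,A) + arccos(C/0.3750) = 0.8727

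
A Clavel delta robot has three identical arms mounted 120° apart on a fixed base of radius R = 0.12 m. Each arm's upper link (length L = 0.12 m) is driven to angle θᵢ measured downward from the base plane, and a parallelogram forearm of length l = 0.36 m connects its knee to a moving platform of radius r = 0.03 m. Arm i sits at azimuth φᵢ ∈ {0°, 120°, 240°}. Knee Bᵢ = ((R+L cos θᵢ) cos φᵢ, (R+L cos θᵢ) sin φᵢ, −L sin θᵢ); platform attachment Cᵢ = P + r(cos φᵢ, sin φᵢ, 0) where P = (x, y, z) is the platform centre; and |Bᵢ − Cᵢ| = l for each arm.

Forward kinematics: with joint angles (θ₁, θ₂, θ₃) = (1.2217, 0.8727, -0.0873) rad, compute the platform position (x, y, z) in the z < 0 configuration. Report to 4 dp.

(-0.1233, -0.1111, -0.3421)

arm 1 at φ=0.0°: (R−r)+L cos θ1 = 0.1310;  S1 = (0.1310, 0.0000, -0.1128)
S2 = (0.1671·cos120.0°, 0.1671·sin120.0°, -0.0919) = (-0.0836, 0.1447, -0.0919)
φ3=240.0°: virtual centre (-0.1048, -0.1815, 0.0105), radius l
eliminate P² terms by subtracting sphere 1 from 2 and 3
plane₁₂: -0.4292x+0.2895y+0.0417z = 0.0065
Cramer: x(z) = -0.0221+0.2958z;  y(z) = -0.0103+0.2947z
quadratic in z: (1.1743)z²+(0.1289)z+(-0.0933)=0, √Δ=0.6746 → z ∈ {-0.3421, 0.2323}; z = -0.3421 (taking z<0)
x = -0.1233, y = -0.1111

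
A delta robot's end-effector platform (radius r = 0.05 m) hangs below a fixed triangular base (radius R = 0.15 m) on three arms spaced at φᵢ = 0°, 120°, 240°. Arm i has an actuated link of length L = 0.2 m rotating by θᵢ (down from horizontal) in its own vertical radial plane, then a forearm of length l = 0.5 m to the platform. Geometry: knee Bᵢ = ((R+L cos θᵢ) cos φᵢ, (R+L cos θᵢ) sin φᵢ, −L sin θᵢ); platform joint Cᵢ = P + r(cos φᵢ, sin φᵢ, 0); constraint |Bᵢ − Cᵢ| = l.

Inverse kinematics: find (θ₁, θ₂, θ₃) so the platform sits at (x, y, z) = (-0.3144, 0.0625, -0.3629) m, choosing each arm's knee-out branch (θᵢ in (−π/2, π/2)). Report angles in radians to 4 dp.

θ₁ = 1.3091, θ₂ = -0.3492, θ₃ = 0.0870

arm 1 (φ=0.0°): x'=-0.3144, y'=0.0625
  A cos θ + B sin θ = C:  0.4144·cos θ + -0.3629·sin θ = -0.2433
  √(A²+B²)=0.5508;  θ1 = -0.7192+2.0283 ≈ 1.3091
φ2=120.0° → target in arm frame (0.2113, 0.2410)
  A=-0.1113, B=-0.3629, C=(l²−L²−A²−y'²−z²)/(2L)=0.0195
  √(A²+B²)=0.3796;  θ2 = -1.8685+1.5193 ≈ -0.3492
φ3=240.0° → target in arm frame (0.1031, -0.3035)
  A cos θ + B sin θ = C:  -0.0031·cos θ + -0.3629·sin θ = -0.0346
  γ=atan2(-0.3629,-0.0031)=-1.5793;  ψ=arccos(-0.0953)=1.6662;  θ3=γ+ψ≈0.0870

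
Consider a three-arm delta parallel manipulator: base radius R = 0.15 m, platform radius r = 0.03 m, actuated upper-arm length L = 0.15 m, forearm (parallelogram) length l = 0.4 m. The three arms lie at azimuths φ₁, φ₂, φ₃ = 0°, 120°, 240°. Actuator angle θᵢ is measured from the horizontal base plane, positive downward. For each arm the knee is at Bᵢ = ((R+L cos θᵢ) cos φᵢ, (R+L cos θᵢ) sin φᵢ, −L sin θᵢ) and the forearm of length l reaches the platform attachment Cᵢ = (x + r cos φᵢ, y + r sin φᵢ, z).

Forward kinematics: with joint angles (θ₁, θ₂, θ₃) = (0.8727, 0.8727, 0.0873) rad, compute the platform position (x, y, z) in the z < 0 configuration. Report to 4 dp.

O1 = (0.2164·cos0.0°, 0.2164·sin0.0°, -0.1149) = (0.2164, 0.0000, -0.1149)
φ2=120.0°: virtual centre (-0.1082, 0.1874, -0.1149), radius l
O3 = (0.2694·cos240.0°, 0.2694·sin240.0°, -0.0131) = (-0.1347, -0.2333, -0.0131)
eliminate P² terms by subtracting sphere 1 from 2 and 3
[-0.6492 0.3748 0.0000]·P = 0.0000;  [-0.7023 -0.4667 0.2037]·P = 0.0127
Cramer: x(z) = -0.0084+0.1348z;  y(z) = -0.0146+0.2335z
sphere 1 gives Az²+Bz+C=0 with A=1.0727, B=0.1624, C=-0.0960;  B²−4AC=0.4384;  roots -0.3843, 0.2329;  negative root z = -0.3843
x = -0.0602, y = -0.1043

(-0.0602, -0.1043, -0.3843)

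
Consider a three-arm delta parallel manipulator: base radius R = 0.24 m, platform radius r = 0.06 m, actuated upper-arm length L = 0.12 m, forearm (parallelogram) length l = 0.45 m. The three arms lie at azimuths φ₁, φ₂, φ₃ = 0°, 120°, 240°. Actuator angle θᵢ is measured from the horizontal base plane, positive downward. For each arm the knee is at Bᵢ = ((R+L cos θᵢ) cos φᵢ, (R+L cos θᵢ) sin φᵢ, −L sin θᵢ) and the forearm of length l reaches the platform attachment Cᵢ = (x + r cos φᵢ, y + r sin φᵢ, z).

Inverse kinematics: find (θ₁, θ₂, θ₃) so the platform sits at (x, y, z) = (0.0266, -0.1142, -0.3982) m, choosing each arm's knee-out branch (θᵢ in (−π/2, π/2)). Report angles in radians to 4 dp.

φ1=0.0° → target in arm frame (0.0266, -0.1142)
  e−x'=0.1534;  (l²−L²−(e−x')²−y'²−z²)/2L = -0.0293
  γ=atan2(-0.3982,0.1534)=-1.2031;  ψ=arccos(-0.0687)=1.6396;  θ1=γ+ψ≈0.4365
φ2=120.0° → target in arm frame (-0.1122, 0.0341)
  A cos θ + B sin θ = C:  0.2922·cos θ + -0.3982·sin θ = -0.2375
  √(A²+B²)=0.4939;  θ2 = -0.9377+2.0725 ≈ 1.1347
φ3=240.0° → target in arm frame (0.0856, 0.0801)
  A cos θ + B sin θ = C:  0.0944·cos θ + -0.3982·sin θ = 0.0592
  θ3 = atan2(B,A) + arccos(C/0.4092) = 0.0876

θ₁ = 0.4365, θ₂ = 1.1347, θ₃ = 0.0876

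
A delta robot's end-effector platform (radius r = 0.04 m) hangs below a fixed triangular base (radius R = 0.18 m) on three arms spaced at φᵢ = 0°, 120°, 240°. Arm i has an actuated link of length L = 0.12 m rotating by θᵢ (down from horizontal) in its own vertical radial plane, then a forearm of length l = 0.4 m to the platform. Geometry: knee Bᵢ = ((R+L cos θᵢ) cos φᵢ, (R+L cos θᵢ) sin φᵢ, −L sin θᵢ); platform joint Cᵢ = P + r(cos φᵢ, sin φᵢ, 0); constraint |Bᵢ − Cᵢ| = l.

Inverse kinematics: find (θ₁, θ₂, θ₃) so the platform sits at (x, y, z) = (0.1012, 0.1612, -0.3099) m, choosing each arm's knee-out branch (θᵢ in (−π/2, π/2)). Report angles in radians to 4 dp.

rotate P by −φ1: (0.1012, 0.1612, -0.3099)
  A cos θ + B sin θ = C:  0.0388·cos θ + -0.3099·sin θ = 0.0920
  θ1 = atan2(B,A) + arccos(C/0.3123) = -0.1743
rotate P by −φ2: (0.0890, -0.1682, -0.3099)
  e−x'=0.0510;  (l²−L²−(e−x')²−y'²−z²)/2L = 0.0777
  θ2 = atan2(B,A) + arccos(C/0.3141) = -0.0870
arm 3 (φ=240.0°): x'=-0.1902, y'=0.0070
  A=0.3302, B=-0.3099, C=(l²−L²−A²−y'²−z²)/(2L)=-0.2480
  √(A²+B²)=0.4528;  θ3 = -0.7537+2.1504 ≈ 1.3967

θ₁ = -0.1743, θ₂ = -0.0870, θ₃ = 1.3967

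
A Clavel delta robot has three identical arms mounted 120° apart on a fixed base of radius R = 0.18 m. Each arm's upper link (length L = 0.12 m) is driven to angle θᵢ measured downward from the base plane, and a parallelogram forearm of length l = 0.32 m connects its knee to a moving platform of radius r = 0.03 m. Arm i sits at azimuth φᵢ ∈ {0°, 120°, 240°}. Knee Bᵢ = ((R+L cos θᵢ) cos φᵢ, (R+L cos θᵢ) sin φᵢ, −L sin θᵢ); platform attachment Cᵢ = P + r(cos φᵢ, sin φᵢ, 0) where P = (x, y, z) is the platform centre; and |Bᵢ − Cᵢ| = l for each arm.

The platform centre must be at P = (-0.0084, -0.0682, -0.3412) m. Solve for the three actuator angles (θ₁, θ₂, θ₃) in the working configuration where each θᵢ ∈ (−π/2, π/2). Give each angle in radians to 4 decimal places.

arm 1 (φ=0.0°): x'=-0.0084, y'=-0.0682
  e−x'=0.1584;  (l²−L²−(e−x')²−y'²−z²)/2L = -0.2423
  θ1 = atan2(B,A) + arccos(C/0.3762) = 1.1346
rotate P by −φ2: (-0.0549, 0.0414, -0.3412)
  A cos θ + B sin θ = C:  0.2049·cos θ + -0.3412·sin θ = -0.3004
  √(A²+B²)=0.3980;  θ2 = -1.0301+2.4262 ≈ 1.3961
arm 3 (φ=240.0°): x'=0.0633, y'=0.0268
  e−x'=0.0867;  (l²−L²−(e−x')²−y'²−z²)/2L = -0.1528
  γ=atan2(-0.3412,0.0867)=-1.3219;  ψ=arccos(-0.4339)=2.0196;  θ3=γ+ψ≈0.6977

θ₁ = 1.1346, θ₂ = 1.3961, θ₃ = 0.6977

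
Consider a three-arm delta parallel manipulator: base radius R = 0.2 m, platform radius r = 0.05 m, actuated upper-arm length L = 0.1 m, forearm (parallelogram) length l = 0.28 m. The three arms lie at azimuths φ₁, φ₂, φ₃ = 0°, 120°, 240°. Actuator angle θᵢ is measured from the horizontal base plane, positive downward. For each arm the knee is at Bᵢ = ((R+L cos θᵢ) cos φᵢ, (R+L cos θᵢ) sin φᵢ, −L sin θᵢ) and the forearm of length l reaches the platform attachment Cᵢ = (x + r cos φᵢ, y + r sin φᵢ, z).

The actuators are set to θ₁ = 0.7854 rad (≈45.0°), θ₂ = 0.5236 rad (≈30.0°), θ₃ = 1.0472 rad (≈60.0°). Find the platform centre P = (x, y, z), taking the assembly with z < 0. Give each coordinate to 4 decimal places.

(0.0012, 0.0378, -0.2403)

O1 = (0.2207·cos0.0°, 0.2207·sin0.0°, -0.0707) = (0.2207, 0.0000, -0.0707)
O2 = (0.2366·cos120.0°, 0.2366·sin120.0°, -0.0500) = (-0.1183, 0.2049, -0.0500)
O3 = (0.2000·cos240.0°, 0.2000·sin240.0°, -0.0866) = (-0.1000, -0.1732, -0.0866)
|O₂|²−|O₁|² = 0.0048;  |O₃|²−|O₁|² = -0.0062
plane₁₂: -0.6780x+0.4098y+0.0414z = 0.0048
det = 0.4977;  x = 0.0018+0.0027z,  y = 0.0146+-0.0967z
into |P−O₁|² = l²: 1.0094z² + 0.1374z + -0.0253 = 0;  Δ = 0.1209;  z = -0.2403 or 0.1042 → z<0 root = -0.2403
x = 0.0012, y = 0.0378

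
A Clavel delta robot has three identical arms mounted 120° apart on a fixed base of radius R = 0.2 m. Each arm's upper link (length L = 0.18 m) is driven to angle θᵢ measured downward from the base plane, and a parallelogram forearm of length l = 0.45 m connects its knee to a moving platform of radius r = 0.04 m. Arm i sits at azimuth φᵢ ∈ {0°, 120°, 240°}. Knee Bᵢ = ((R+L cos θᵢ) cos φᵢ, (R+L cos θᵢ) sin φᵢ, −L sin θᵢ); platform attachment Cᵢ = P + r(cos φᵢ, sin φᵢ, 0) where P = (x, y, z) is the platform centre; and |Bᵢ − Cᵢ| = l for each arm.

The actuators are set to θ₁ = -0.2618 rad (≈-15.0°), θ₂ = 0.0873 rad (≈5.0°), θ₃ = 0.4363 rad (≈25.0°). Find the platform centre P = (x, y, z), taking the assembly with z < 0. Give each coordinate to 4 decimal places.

S1 = (0.3339·cos0.0°, 0.3339·sin0.0°, 0.0466) = (0.3339, 0.0000, 0.0466)
φ2=120.0°: virtual centre (-0.1697, 0.2939, -0.0157), radius l
S3 = (0.3231·cos240.0°, 0.3231·sin240.0°, -0.0761) = (-0.1616, -0.2798, -0.0761)
eliminate P² terms by subtracting sphere 1 from 2 and 3
plane₁₂: -1.0070x+0.5877y+-0.1246z = 0.0017
det = 1.1460;  x = 0.0009+-0.1866z,  y = 0.0045+-0.1079z
quadratic in z: (1.0465)z²+(0.0301)z+(-0.0894)=0, √Δ=0.6126 → z ∈ {-0.3071, 0.2783}; z = -0.3071 (taking z<0)
x = 0.0582, y = 0.0377

(0.0582, 0.0377, -0.3071)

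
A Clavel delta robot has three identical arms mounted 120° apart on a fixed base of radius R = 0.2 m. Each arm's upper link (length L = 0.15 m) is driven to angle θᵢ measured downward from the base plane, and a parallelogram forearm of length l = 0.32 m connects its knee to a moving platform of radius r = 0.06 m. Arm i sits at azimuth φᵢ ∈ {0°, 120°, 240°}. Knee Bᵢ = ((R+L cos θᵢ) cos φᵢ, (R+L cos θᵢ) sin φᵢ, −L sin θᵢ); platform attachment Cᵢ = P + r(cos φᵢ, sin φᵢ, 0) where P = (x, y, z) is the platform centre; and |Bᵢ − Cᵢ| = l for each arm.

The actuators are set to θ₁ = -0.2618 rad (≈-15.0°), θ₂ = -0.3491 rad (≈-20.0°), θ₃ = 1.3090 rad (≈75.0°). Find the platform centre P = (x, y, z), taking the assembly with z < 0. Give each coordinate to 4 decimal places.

arm 1 at φ=0.0°: ρ1 = 0.2849;  centre 1 = (0.2849, 0.0000, 0.0388)
centre 2 = (0.2810·cos120.0°, 0.2810·sin120.0°, 0.0513) = (-0.1405, 0.2433, 0.0513)
centre 3 = (0.1788·cos240.0°, 0.1788·sin240.0°, -0.1449) = (-0.0894, -0.1549, -0.1449)
|centre ₂|²−|centre ₁|² = -0.0011;  |centre ₃|²−|centre ₁|² = -0.0297
[-0.8507 0.4866 0.0250]·P = -0.0011;  [-0.7486 -0.3097 -0.3674]·P = -0.0297
det = 0.6278;  x = 0.0236+-0.2725z,  y = 0.0389+-0.5277z
into |P−centre ₁|² = l²: 1.3527z² + 0.0237z + -0.0311 = 0;  Δ = 0.1688;  z = -0.1606 or 0.1431 → z<0 root = -0.1606
x = 0.0673, y = 0.1237

(0.0673, 0.1237, -0.1606)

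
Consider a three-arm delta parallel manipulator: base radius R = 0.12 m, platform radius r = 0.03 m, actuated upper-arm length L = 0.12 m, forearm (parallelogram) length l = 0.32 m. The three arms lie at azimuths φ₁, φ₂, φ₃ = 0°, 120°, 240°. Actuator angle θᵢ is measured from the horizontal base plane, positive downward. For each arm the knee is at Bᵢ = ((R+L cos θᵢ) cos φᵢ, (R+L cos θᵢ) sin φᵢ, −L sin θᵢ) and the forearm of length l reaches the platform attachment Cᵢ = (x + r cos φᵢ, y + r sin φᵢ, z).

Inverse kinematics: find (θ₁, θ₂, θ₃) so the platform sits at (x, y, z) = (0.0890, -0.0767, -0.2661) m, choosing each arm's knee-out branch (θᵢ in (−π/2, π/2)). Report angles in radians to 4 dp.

φ1=0.0° → target in arm frame (0.0890, -0.0767)
  A=0.0010, B=-0.2661, C=(l²−L²−A²−y'²−z²)/(2L)=0.0471
  γ=atan2(-0.2661,0.0010)=-1.5670;  ψ=arccos(0.1770)=1.3928;  θ1=γ+ψ≈-0.1742
rotate P by −φ2: (-0.1109, -0.0387, -0.2661)
  e−x'=0.2009;  (l²−L²−(e−x')²−y'²−z²)/2L = -0.1028
  θ2 = atan2(B,A) + arccos(C/0.3334) = 0.9602
rotate P by −φ3: (0.0219, 0.1154, -0.2661)
  A cos θ + B sin θ = C:  0.0681·cos θ + -0.2661·sin θ = -0.0032
  γ=atan2(-0.2661,0.0681)=-1.3203;  ψ=arccos(-0.0116)=1.5824;  θ3=γ+ψ≈0.2621

θ₁ = -0.1742, θ₂ = 0.9602, θ₃ = 0.2621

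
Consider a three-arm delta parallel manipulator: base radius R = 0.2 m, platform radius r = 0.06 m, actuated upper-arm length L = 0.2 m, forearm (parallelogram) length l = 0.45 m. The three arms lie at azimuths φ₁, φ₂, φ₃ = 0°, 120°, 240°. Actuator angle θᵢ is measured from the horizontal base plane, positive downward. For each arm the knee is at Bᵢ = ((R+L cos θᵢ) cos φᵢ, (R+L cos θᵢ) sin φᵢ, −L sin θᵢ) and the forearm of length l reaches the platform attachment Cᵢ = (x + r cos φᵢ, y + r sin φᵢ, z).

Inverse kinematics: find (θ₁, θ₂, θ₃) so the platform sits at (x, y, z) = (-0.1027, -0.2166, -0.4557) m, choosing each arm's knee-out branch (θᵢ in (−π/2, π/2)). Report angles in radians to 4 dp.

arm 1 (φ=0.0°): x'=-0.1027, y'=-0.2166
  e−x'=0.2427;  (l²−L²−(e−x')²−y'²−z²)/2L = -0.3775
  √(A²+B²)=0.5163;  θ1 = -1.0814+2.3907 ≈ 1.3093
arm 2 (φ=120.0°): x'=-0.1362, y'=0.1972
  A cos θ + B sin θ = C:  0.2762·cos θ + -0.4557·sin θ = -0.4009
  θ2 = atan2(B,A) + arccos(C/0.5329) = 1.3966
arm 3 (φ=240.0°): x'=0.2389, y'=0.0194
  e−x'=-0.0989;  (l²−L²−(e−x')²−y'²−z²)/2L = -0.1383
  √(A²+B²)=0.4663;  θ3 = -1.7846+1.8719 ≈ 0.0874

θ₁ = 1.3093, θ₂ = 1.3966, θ₃ = 0.0874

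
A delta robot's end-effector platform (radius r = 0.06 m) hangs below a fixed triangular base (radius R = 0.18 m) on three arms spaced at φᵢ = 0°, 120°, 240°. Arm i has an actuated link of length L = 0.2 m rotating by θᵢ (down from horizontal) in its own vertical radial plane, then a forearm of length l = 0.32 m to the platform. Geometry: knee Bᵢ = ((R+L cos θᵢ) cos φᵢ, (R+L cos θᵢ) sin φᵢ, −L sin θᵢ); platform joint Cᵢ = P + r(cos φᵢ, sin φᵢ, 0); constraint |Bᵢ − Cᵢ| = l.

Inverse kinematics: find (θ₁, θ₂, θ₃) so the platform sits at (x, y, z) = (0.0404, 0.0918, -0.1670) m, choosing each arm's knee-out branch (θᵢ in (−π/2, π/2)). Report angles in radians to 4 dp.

θ₁ = 0.1747, θ₂ = -0.0001, θ₃ = 1.0469

arm 1 (φ=0.0°): x'=0.0404, y'=0.0918
  e−x'=0.0796;  (l²−L²−(e−x')²−y'²−z²)/2L = 0.0494
  √(A²+B²)=0.1850;  θ1 = -1.1260+1.3007 ≈ 0.1747
arm 2 (φ=120.0°): x'=0.0593, y'=-0.0809
  e−x'=0.0607;  (l²−L²−(e−x')²−y'²−z²)/2L = 0.0607
  θ2 = atan2(B,A) + arccos(C/0.1777) = -0.0001
φ3=240.0° → target in arm frame (-0.0997, -0.0109)
  A=0.2197, B=-0.1670, C=(l²−L²−A²−y'²−z²)/(2L)=-0.0347
  θ3 = atan2(B,A) + arccos(C/0.2760) = 1.0469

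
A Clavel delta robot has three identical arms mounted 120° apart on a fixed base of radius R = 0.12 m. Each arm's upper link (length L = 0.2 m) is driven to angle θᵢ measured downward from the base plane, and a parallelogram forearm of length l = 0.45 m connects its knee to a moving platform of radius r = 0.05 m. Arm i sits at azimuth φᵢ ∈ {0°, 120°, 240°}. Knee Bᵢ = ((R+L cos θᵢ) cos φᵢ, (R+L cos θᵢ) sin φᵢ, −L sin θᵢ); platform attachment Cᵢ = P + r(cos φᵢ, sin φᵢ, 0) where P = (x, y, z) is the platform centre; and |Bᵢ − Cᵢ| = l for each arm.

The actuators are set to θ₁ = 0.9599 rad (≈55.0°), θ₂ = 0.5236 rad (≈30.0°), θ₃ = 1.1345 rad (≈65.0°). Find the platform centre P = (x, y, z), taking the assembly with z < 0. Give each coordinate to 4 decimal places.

(-0.0281, 0.1405, -0.5346)

φ1=0.0°: virtual centre (0.1847, 0.0000, -0.1638), radius l
arm 2 at φ=120.0°: ρ2 = 0.2432;  O2 = (-0.1216, 0.2106, -0.1000)
φ3=240.0°: virtual centre (-0.0773, -0.1338, -0.1813), radius l
|O₂|²−|O₁|² = 0.0082;  |O₃|²−|O₁|² = -0.0042
plane₁₂: -0.6126x+0.4212y+0.1277z = 0.0082
Cramer: x(z) = -0.0011+0.0506z;  y(z) = 0.0179-0.2294z
into |P−O₁|² = l²: 1.0552z² + 0.3006z + -0.1408 = 0;  Δ = 0.6848;  z = -0.5346 or 0.2497 → z<0 root = -0.5346
x = -0.0281, y = 0.1405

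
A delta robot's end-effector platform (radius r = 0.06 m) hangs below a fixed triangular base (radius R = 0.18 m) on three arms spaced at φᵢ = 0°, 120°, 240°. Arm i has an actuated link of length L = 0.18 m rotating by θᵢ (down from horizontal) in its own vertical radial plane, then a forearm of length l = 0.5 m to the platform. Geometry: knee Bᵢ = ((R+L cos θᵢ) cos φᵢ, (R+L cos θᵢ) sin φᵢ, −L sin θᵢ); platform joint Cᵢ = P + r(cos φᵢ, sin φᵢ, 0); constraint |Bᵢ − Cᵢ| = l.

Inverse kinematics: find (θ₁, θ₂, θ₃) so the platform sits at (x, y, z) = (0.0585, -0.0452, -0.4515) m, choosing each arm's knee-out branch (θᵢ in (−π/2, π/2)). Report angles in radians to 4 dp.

rotate P by −φ1: (0.0585, -0.0452, -0.4515)
  e−x'=0.0615;  (l²−L²−(e−x')²−y'²−z²)/2L = 0.0220
  √(A²+B²)=0.4557;  θ1 = -1.4354+1.5225 ≈ 0.0871
φ2=120.0° → target in arm frame (-0.0684, -0.0281)
  A=0.1884, B=-0.4515, C=(l²−L²−A²−y'²−z²)/(2L)=-0.0626
  γ=atan2(-0.4515,0.1884)=-1.1755;  ψ=arccos(-0.1279)=1.6991;  θ2=γ+ψ≈0.5236
arm 3 (φ=240.0°): x'=0.0099, y'=0.0733
  A=0.1101, B=-0.4515, C=(l²−L²−A²−y'²−z²)/(2L)=-0.0104
  γ=atan2(-0.4515,0.1101)=-1.3316;  ψ=arccos(-0.0224)=1.5932;  θ3=γ+ψ≈0.2616

θ₁ = 0.0871, θ₂ = 0.5236, θ₃ = 0.2616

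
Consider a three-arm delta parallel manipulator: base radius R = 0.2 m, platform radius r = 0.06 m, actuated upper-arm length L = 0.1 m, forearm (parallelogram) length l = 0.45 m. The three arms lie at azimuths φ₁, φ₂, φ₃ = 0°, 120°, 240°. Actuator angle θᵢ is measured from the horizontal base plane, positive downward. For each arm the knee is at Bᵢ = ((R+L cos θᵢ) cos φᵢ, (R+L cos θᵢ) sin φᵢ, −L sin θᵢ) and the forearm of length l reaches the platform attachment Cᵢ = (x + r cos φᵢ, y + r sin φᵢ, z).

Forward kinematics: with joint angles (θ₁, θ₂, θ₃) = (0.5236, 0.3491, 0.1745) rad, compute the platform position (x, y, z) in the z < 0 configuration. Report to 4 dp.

(-0.0331, -0.0185, -0.4170)

arm 1 at φ=0.0°: (R−r)+L cos θ1 = 0.2266;  S1 = (0.2266, 0.0000, -0.0500)
S2 = (0.2340·cos120.0°, 0.2340·sin120.0°, -0.0342) = (-0.1170, 0.2026, -0.0342)
arm 3 at φ=240.0°: (R−r)+L cos θ3 = 0.2385;  S3 = (-0.1192, -0.2065, -0.0174)
|S₂|²−|S₁|² = 0.0021;  |S₃|²−|S₁|² = 0.0033
[-0.6872 0.4052 0.0316]·P = 0.0021;  [-0.6917 -0.4131 0.0653]·P = 0.0033
det = 0.5641;  x = -0.0039+0.0700z,  y = -0.0015+0.0408z
sphere 1 gives Az²+Bz+C=0 with A=1.0066, B=0.0676, C=-0.1469;  B²−4AC=0.5959;  roots -0.4170, 0.3499;  negative root z = -0.4170
x = -0.0331, y = -0.0185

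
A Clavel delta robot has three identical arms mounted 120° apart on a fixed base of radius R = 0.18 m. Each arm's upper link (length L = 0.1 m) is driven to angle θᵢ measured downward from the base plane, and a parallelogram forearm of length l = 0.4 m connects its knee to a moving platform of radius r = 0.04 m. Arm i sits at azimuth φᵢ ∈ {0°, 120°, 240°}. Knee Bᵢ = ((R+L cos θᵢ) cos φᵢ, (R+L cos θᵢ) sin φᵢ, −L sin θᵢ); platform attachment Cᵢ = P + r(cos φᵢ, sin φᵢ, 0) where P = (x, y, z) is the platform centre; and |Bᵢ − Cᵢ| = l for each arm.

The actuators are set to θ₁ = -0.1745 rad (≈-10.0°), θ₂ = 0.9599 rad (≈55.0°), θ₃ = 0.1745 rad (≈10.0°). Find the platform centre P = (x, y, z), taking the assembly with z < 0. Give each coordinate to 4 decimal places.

O1 = (0.2385·cos0.0°, 0.2385·sin0.0°, 0.0174) = (0.2385, 0.0000, 0.0174)
φ2=120.0°: virtual centre (-0.0987, 0.1709, -0.0819), radius l
arm 3 at φ=240.0°: e+L cos θ3 = 0.2385;  O3 = (-0.1192, -0.2065, -0.0174)
eliminate P² terms by subtracting sphere 1 from 2 and 3
linear system: -0.6743x+0.3418y = -0.0115−-0.1985z; -0.7154x+-0.4131y = 0.0000−-0.0694z
det = 0.5231;  x = 0.0091+-0.2022z,  y = -0.0157+0.1820z
into |P−O₁|² = l²: 1.0740z² + 0.0523z + -0.1068 = 0;  Δ = 0.4617;  z = -0.3407 or 0.2920 → z<0 root = -0.3407
x = 0.0780, y = -0.0778

(0.0780, -0.0778, -0.3407)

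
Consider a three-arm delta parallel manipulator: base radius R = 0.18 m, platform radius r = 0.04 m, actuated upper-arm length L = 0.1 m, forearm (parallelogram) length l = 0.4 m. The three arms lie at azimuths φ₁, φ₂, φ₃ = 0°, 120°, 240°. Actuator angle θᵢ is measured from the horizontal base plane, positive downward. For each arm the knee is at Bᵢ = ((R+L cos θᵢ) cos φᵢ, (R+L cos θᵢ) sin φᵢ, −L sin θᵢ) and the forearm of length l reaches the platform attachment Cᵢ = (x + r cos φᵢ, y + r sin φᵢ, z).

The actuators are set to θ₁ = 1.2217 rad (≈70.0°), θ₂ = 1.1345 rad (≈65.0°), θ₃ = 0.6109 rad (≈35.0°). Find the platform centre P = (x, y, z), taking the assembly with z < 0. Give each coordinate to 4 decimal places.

O1 = (0.1742·cos0.0°, 0.1742·sin0.0°, -0.0940) = (0.1742, 0.0000, -0.0940)
O2 = (0.1823·cos120.0°, 0.1823·sin120.0°, -0.0906) = (-0.0911, 0.1578, -0.0906)
arm 3 at φ=240.0°: e+L cos θ3 = 0.2219;  O3 = (-0.1110, -0.1922, -0.0574)
subtract pairs → two planes through P
plane₁₂: -0.5307x+0.3157y+0.0067z = 0.0023
Cramer: x(z) = -0.0132+0.0669z;  y(z) = -0.0151+0.0913z
sphere 1 gives Az²+Bz+C=0 with A=1.0128, B=0.1601, C=-0.1158;  B²−4AC=0.4948;  roots -0.4263, 0.2682;  negative root z = -0.4263
x = -0.0417, y = -0.0540

(-0.0417, -0.0540, -0.4263)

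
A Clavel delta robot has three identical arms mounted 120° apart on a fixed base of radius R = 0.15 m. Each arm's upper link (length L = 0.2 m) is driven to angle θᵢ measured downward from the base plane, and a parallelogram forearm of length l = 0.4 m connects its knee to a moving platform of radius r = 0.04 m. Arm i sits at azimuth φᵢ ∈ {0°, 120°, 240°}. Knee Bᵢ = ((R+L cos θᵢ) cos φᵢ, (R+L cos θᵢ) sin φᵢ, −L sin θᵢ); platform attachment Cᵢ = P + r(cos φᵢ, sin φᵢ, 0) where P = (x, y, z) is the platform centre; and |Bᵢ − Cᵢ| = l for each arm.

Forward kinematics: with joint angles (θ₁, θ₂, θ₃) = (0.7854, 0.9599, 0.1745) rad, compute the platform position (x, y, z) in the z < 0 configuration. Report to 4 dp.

(-0.0353, -0.1259, -0.3903)

O1 = (0.2514·cos0.0°, 0.2514·sin0.0°, -0.1414) = (0.2514, 0.0000, -0.1414)
arm 2 at φ=120.0°: (R−r)+L cos θ2 = 0.2247;  O2 = (-0.1124, 0.1946, -0.1638)
arm 3 at φ=240.0°: (R−r)+L cos θ3 = 0.3070;  O3 = (-0.1535, -0.2658, -0.0347)
|O₂|²−|O₁|² = -0.0059;  |O₃|²−|O₁|² = 0.0122
linear system: -0.7276x+0.3892y = -0.0059−-0.0448z; -0.8098x+-0.5317y = 0.0122−0.2134z
det = 0.7020;  x = -0.0023+0.0844z,  y = -0.0194+0.2728z
into |P−O₁|² = l²: 1.0816z² + 0.2294z + -0.0752 = 0;  Δ = 0.3781;  z = -0.3903 or 0.1782 → z<0 root = -0.3903
x = -0.0353, y = -0.1259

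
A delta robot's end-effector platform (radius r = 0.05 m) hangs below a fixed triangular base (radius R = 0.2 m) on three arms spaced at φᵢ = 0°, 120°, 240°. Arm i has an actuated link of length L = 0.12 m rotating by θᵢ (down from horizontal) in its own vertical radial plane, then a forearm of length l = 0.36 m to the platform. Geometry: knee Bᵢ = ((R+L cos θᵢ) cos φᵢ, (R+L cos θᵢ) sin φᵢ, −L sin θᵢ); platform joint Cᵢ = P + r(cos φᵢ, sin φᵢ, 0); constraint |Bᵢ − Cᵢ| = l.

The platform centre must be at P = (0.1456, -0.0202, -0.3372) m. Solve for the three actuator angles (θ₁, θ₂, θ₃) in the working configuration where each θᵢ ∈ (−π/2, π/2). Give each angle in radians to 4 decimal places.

rotate P by −φ1: (0.1456, -0.0202, -0.3372)
  e−x'=0.0044;  (l²−L²−(e−x')²−y'²−z²)/2L = 0.0045
  √(A²+B²)=0.3372;  θ1 = -1.5577+1.5576 ≈ -0.0002
rotate P by −φ2: (-0.0903, -0.1160, -0.3372)
  e−x'=0.2403;  (l²−L²−(e−x')²−y'²−z²)/2L = -0.2904
  θ2 = atan2(B,A) + arccos(C/0.4141) = 1.3965
rotate P by −φ3: (-0.0553, 0.1362, -0.3372)
  A=0.2053, B=-0.3372, C=(l²−L²−A²−y'²−z²)/(2L)=-0.2467
  √(A²+B²)=0.3948;  θ3 = -1.0239+2.2457 ≈ 1.2218

θ₁ = -0.0002, θ₂ = 1.3965, θ₃ = 1.2218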